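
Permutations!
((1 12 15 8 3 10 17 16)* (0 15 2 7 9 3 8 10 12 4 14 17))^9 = (1 16 17 14 4)(2 12 3 9 7)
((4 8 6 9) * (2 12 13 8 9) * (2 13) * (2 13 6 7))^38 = ((2 12 13 8 7)(4 9))^38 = (2 8 12 7 13)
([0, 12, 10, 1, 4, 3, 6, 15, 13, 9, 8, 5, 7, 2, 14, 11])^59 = [0, 15, 13, 7, 4, 12, 6, 5, 10, 9, 2, 1, 11, 8, 14, 3]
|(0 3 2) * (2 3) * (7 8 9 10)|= |(0 2)(7 8 9 10)|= 4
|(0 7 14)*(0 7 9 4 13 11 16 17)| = |(0 9 4 13 11 16 17)(7 14)| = 14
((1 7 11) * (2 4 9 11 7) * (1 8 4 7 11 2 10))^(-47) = (1 10)(2 7 11 8 4 9)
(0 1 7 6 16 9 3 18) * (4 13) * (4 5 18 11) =[1, 7, 2, 11, 13, 18, 16, 6, 8, 3, 10, 4, 12, 5, 14, 15, 9, 17, 0] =(0 1 7 6 16 9 3 11 4 13 5 18)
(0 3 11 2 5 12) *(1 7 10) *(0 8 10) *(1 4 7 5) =(0 3 11 2 1 5 12 8 10 4 7) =[3, 5, 1, 11, 7, 12, 6, 0, 10, 9, 4, 2, 8]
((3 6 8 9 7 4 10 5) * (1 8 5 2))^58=((1 8 9 7 4 10 2)(3 6 5))^58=(1 9 4 2 8 7 10)(3 6 5)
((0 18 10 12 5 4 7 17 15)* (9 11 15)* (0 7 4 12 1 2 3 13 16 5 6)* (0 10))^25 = (0 18)(1 6 5 13 2 10 12 16 3)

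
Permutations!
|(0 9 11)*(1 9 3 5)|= 6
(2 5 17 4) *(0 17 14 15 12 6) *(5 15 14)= [17, 1, 15, 3, 2, 5, 0, 7, 8, 9, 10, 11, 6, 13, 14, 12, 16, 4]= (0 17 4 2 15 12 6)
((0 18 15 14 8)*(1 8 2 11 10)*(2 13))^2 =(0 15 13 11 1)(2 10 8 18 14)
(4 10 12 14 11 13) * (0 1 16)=(0 1 16)(4 10 12 14 11 13)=[1, 16, 2, 3, 10, 5, 6, 7, 8, 9, 12, 13, 14, 4, 11, 15, 0]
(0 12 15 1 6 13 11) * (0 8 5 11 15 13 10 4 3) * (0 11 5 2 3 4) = (0 12 13 15 1 6 10)(2 3 11 8) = [12, 6, 3, 11, 4, 5, 10, 7, 2, 9, 0, 8, 13, 15, 14, 1]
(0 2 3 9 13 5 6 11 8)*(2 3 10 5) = [3, 1, 10, 9, 4, 6, 11, 7, 0, 13, 5, 8, 12, 2] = (0 3 9 13 2 10 5 6 11 8)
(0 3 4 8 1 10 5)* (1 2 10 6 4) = (0 3 1 6 4 8 2 10 5) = [3, 6, 10, 1, 8, 0, 4, 7, 2, 9, 5]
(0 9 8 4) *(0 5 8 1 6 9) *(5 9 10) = (1 6 10 5 8 4 9) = [0, 6, 2, 3, 9, 8, 10, 7, 4, 1, 5]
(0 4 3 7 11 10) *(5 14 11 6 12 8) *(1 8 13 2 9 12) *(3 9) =(0 4 9 12 13 2 3 7 6 1 8 5 14 11 10) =[4, 8, 3, 7, 9, 14, 1, 6, 5, 12, 0, 10, 13, 2, 11]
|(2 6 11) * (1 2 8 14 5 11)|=|(1 2 6)(5 11 8 14)|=12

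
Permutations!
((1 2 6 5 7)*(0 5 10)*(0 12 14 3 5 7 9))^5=(0 10 9 6 5 2 3 1 14 7 12)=((0 7 1 2 6 10 12 14 3 5 9))^5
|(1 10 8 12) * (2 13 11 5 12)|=8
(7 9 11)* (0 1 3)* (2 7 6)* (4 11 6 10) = (0 1 3)(2 7 9 6)(4 11 10) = [1, 3, 7, 0, 11, 5, 2, 9, 8, 6, 4, 10]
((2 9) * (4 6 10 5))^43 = (2 9)(4 5 10 6)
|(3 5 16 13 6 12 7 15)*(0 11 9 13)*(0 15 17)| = |(0 11 9 13 6 12 7 17)(3 5 16 15)| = 8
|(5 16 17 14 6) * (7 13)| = 10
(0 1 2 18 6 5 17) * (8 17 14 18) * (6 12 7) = (0 1 2 8 17)(5 14 18 12 7 6) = [1, 2, 8, 3, 4, 14, 5, 6, 17, 9, 10, 11, 7, 13, 18, 15, 16, 0, 12]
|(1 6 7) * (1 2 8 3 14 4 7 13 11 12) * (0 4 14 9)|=35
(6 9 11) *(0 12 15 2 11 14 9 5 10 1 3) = (0 12 15 2 11 6 5 10 1 3)(9 14) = [12, 3, 11, 0, 4, 10, 5, 7, 8, 14, 1, 6, 15, 13, 9, 2]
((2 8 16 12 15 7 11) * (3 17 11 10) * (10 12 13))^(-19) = ((2 8 16 13 10 3 17 11)(7 12 15))^(-19) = (2 3 16 11 10 8 17 13)(7 15 12)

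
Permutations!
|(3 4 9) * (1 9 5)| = |(1 9 3 4 5)| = 5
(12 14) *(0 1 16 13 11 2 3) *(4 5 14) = (0 1 16 13 11 2 3)(4 5 14 12) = [1, 16, 3, 0, 5, 14, 6, 7, 8, 9, 10, 2, 4, 11, 12, 15, 13]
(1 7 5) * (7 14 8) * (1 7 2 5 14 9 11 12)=(1 9 11 12)(2 5 7 14 8)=[0, 9, 5, 3, 4, 7, 6, 14, 2, 11, 10, 12, 1, 13, 8]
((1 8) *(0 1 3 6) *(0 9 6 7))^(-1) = (0 7 3 8 1)(6 9)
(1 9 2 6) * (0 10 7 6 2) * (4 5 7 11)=(0 10 11 4 5 7 6 1 9)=[10, 9, 2, 3, 5, 7, 1, 6, 8, 0, 11, 4]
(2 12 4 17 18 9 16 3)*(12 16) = [0, 1, 16, 2, 17, 5, 6, 7, 8, 12, 10, 11, 4, 13, 14, 15, 3, 18, 9] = (2 16 3)(4 17 18 9 12)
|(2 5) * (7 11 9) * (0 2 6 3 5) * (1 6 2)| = 6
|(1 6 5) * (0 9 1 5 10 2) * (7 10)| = 7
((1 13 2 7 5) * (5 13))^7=((1 5)(2 7 13))^7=(1 5)(2 7 13)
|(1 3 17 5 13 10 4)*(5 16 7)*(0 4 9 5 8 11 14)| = |(0 4 1 3 17 16 7 8 11 14)(5 13 10 9)| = 20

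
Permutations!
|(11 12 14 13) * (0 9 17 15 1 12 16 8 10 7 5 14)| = |(0 9 17 15 1 12)(5 14 13 11 16 8 10 7)| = 24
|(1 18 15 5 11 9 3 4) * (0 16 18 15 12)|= 28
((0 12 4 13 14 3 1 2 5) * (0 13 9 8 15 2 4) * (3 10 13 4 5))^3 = ((0 12)(1 5 4 9 8 15 2 3)(10 13 14))^3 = (0 12)(1 9 2 5 8 3 4 15)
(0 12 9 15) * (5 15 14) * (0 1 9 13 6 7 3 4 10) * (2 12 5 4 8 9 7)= [5, 7, 12, 8, 10, 15, 2, 3, 9, 14, 0, 11, 13, 6, 4, 1]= (0 5 15 1 7 3 8 9 14 4 10)(2 12 13 6)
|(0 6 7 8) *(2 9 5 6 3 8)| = |(0 3 8)(2 9 5 6 7)| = 15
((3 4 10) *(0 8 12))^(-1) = ((0 8 12)(3 4 10))^(-1) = (0 12 8)(3 10 4)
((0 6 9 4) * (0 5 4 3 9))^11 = (0 6)(3 9)(4 5)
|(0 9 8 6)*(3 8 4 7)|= 7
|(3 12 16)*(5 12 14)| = 5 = |(3 14 5 12 16)|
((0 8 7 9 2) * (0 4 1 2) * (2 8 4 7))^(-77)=(9)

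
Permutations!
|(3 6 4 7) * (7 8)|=|(3 6 4 8 7)|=5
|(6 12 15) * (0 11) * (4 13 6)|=|(0 11)(4 13 6 12 15)|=10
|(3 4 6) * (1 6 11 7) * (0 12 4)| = 8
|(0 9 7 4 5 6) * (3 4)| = |(0 9 7 3 4 5 6)| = 7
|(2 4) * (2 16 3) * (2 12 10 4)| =|(3 12 10 4 16)| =5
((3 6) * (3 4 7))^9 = ((3 6 4 7))^9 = (3 6 4 7)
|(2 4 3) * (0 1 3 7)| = |(0 1 3 2 4 7)| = 6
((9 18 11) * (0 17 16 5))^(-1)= (0 5 16 17)(9 11 18)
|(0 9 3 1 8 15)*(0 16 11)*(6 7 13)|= 24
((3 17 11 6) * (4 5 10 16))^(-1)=(3 6 11 17)(4 16 10 5)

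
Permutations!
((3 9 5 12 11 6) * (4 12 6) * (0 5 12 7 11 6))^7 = ((0 5)(3 9 12 6)(4 7 11))^7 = (0 5)(3 6 12 9)(4 7 11)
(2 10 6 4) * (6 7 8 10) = (2 6 4)(7 8 10) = [0, 1, 6, 3, 2, 5, 4, 8, 10, 9, 7]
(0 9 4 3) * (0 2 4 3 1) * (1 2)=(0 9 3 1)(2 4)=[9, 0, 4, 1, 2, 5, 6, 7, 8, 3]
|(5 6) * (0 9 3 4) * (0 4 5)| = |(0 9 3 5 6)| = 5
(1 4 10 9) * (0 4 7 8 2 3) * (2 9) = (0 4 10 2 3)(1 7 8 9) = [4, 7, 3, 0, 10, 5, 6, 8, 9, 1, 2]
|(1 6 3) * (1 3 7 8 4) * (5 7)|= 6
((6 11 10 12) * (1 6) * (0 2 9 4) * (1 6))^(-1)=(0 4 9 2)(6 12 10 11)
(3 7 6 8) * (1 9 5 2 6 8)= (1 9 5 2 6)(3 7 8)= [0, 9, 6, 7, 4, 2, 1, 8, 3, 5]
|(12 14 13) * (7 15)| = |(7 15)(12 14 13)| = 6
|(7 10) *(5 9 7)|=4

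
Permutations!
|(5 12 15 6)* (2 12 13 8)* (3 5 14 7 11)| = 11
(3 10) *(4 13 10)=(3 4 13 10)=[0, 1, 2, 4, 13, 5, 6, 7, 8, 9, 3, 11, 12, 10]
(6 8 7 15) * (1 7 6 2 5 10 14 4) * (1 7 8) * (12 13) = (1 8 6)(2 5 10 14 4 7 15)(12 13) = [0, 8, 5, 3, 7, 10, 1, 15, 6, 9, 14, 11, 13, 12, 4, 2]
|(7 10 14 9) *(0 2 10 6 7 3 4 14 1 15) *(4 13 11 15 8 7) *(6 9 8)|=|(0 2 10 1 6 4 14 8 7 9 3 13 11 15)|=14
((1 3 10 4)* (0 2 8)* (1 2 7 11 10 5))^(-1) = (0 8 2 4 10 11 7)(1 5 3)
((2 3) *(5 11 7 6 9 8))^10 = (5 9 7)(6 11 8)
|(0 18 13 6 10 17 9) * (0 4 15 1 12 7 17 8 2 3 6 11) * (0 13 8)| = |(0 18 8 2 3 6 10)(1 12 7 17 9 4 15)(11 13)| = 14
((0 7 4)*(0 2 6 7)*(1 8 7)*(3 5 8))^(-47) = ((1 3 5 8 7 4 2 6))^(-47) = (1 3 5 8 7 4 2 6)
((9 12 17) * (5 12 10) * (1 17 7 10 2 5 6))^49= ((1 17 9 2 5 12 7 10 6))^49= (1 5 6 2 10 9 7 17 12)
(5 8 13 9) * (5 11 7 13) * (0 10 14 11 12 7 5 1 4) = [10, 4, 2, 3, 0, 8, 6, 13, 1, 12, 14, 5, 7, 9, 11] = (0 10 14 11 5 8 1 4)(7 13 9 12)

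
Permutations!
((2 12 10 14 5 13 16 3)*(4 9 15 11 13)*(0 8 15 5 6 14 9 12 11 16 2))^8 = (0 16 8 3 15)(2 13 11)(4 9 12 5 10)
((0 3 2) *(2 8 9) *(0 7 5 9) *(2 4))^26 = (0 8 3)(2 7 5 9 4)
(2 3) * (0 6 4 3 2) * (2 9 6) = [2, 1, 9, 0, 3, 5, 4, 7, 8, 6] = (0 2 9 6 4 3)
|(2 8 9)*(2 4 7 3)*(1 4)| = 7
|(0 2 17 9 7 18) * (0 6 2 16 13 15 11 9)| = 11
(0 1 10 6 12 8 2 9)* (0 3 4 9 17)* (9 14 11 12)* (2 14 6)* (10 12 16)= (0 1 12 8 14 11 16 10 2 17)(3 4 6 9)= [1, 12, 17, 4, 6, 5, 9, 7, 14, 3, 2, 16, 8, 13, 11, 15, 10, 0]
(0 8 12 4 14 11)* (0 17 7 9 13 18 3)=(0 8 12 4 14 11 17 7 9 13 18 3)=[8, 1, 2, 0, 14, 5, 6, 9, 12, 13, 10, 17, 4, 18, 11, 15, 16, 7, 3]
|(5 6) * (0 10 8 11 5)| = 6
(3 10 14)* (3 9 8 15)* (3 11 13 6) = (3 10 14 9 8 15 11 13 6) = [0, 1, 2, 10, 4, 5, 3, 7, 15, 8, 14, 13, 12, 6, 9, 11]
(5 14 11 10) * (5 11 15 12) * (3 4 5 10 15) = [0, 1, 2, 4, 5, 14, 6, 7, 8, 9, 11, 15, 10, 13, 3, 12] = (3 4 5 14)(10 11 15 12)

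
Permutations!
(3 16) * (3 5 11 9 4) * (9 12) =[0, 1, 2, 16, 3, 11, 6, 7, 8, 4, 10, 12, 9, 13, 14, 15, 5] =(3 16 5 11 12 9 4)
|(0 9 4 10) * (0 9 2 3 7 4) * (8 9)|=8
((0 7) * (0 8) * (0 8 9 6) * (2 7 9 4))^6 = ((0 9 6)(2 7 4))^6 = (9)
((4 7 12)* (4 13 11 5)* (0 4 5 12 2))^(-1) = (0 2 7 4)(11 13 12)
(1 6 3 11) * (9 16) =(1 6 3 11)(9 16) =[0, 6, 2, 11, 4, 5, 3, 7, 8, 16, 10, 1, 12, 13, 14, 15, 9]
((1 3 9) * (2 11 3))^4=(1 9 3 11 2)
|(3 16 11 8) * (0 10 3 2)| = 7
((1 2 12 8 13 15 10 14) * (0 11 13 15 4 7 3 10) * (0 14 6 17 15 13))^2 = ((0 11)(1 2 12 8 13 4 7 3 10 6 17 15 14))^2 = (1 12 13 7 10 17 14 2 8 4 3 6 15)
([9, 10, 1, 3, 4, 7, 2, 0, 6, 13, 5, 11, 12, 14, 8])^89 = (0 9 13 14 8 6 2 1 10 5 7)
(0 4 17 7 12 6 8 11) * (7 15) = (0 4 17 15 7 12 6 8 11) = [4, 1, 2, 3, 17, 5, 8, 12, 11, 9, 10, 0, 6, 13, 14, 7, 16, 15]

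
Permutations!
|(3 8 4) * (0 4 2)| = 5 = |(0 4 3 8 2)|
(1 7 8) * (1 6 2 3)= [0, 7, 3, 1, 4, 5, 2, 8, 6]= (1 7 8 6 2 3)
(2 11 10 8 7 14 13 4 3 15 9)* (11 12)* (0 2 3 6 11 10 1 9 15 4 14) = [2, 9, 12, 4, 6, 5, 11, 0, 7, 3, 8, 1, 10, 14, 13, 15] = (15)(0 2 12 10 8 7)(1 9 3 4 6 11)(13 14)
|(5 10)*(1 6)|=|(1 6)(5 10)|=2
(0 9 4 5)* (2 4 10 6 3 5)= [9, 1, 4, 5, 2, 0, 3, 7, 8, 10, 6]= (0 9 10 6 3 5)(2 4)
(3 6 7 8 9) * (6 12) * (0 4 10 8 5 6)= (0 4 10 8 9 3 12)(5 6 7)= [4, 1, 2, 12, 10, 6, 7, 5, 9, 3, 8, 11, 0]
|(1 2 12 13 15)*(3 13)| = |(1 2 12 3 13 15)| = 6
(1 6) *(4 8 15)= (1 6)(4 8 15)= [0, 6, 2, 3, 8, 5, 1, 7, 15, 9, 10, 11, 12, 13, 14, 4]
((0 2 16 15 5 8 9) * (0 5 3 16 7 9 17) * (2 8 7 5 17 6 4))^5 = ((0 8 6 4 2 5 7 9 17)(3 16 15))^5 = (0 5 8 7 6 9 4 17 2)(3 15 16)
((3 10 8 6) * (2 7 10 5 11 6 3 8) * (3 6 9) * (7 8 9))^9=((2 8 6 9 3 5 11 7 10))^9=(11)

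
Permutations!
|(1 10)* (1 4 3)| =|(1 10 4 3)| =4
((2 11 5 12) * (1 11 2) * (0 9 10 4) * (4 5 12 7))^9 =(12)(0 5)(4 10)(7 9)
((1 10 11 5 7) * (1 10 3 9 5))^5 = (1 10 5 3 11 7 9)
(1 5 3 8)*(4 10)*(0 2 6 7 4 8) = (0 2 6 7 4 10 8 1 5 3) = [2, 5, 6, 0, 10, 3, 7, 4, 1, 9, 8]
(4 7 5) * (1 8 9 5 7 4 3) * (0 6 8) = (0 6 8 9 5 3 1) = [6, 0, 2, 1, 4, 3, 8, 7, 9, 5]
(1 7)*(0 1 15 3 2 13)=(0 1 7 15 3 2 13)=[1, 7, 13, 2, 4, 5, 6, 15, 8, 9, 10, 11, 12, 0, 14, 3]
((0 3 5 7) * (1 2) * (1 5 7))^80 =((0 3 7)(1 2 5))^80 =(0 7 3)(1 5 2)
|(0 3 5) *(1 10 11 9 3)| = |(0 1 10 11 9 3 5)| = 7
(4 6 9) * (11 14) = (4 6 9)(11 14) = [0, 1, 2, 3, 6, 5, 9, 7, 8, 4, 10, 14, 12, 13, 11]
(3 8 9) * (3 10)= [0, 1, 2, 8, 4, 5, 6, 7, 9, 10, 3]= (3 8 9 10)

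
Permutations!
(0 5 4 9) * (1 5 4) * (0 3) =(0 4 9 3)(1 5) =[4, 5, 2, 0, 9, 1, 6, 7, 8, 3]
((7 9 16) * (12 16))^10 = ((7 9 12 16))^10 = (7 12)(9 16)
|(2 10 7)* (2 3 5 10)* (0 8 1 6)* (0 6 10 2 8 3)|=|(0 3 5 2 8 1 10 7)|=8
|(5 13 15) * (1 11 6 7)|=|(1 11 6 7)(5 13 15)|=12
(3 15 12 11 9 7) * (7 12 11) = (3 15 11 9 12 7) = [0, 1, 2, 15, 4, 5, 6, 3, 8, 12, 10, 9, 7, 13, 14, 11]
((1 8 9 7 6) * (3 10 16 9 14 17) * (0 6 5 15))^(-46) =(0 3 15 17 5 14 7 8 9 1 16 6 10)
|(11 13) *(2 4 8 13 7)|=|(2 4 8 13 11 7)|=6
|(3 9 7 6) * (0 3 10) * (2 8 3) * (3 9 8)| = |(0 2 3 8 9 7 6 10)| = 8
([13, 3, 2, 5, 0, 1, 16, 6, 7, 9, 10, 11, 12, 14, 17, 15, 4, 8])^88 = (0 16 7 17 13 4 6 8 14)(1 3 5)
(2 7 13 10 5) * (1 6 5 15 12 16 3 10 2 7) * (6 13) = (1 13 2)(3 10 15 12 16)(5 7 6) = [0, 13, 1, 10, 4, 7, 5, 6, 8, 9, 15, 11, 16, 2, 14, 12, 3]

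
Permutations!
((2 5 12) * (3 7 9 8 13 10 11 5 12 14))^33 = (2 12)(3 11 8)(5 13 7)(9 14 10)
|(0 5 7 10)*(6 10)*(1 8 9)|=15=|(0 5 7 6 10)(1 8 9)|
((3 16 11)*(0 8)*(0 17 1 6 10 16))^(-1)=((0 8 17 1 6 10 16 11 3))^(-1)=(0 3 11 16 10 6 1 17 8)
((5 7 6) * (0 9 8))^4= (0 9 8)(5 7 6)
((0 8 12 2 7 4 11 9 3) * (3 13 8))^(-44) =(2 9)(4 8)(7 13)(11 12)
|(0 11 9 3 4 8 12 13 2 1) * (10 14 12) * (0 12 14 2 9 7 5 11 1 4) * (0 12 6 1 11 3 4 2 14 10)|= |(0 11 7 5 3 12 13 9 4 8)(1 6)(10 14)|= 10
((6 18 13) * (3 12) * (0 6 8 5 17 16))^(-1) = (0 16 17 5 8 13 18 6)(3 12)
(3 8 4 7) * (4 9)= [0, 1, 2, 8, 7, 5, 6, 3, 9, 4]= (3 8 9 4 7)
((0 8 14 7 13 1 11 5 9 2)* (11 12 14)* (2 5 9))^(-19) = (0 2 5 9 11 8)(1 12 14 7 13)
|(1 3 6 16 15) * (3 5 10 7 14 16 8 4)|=|(1 5 10 7 14 16 15)(3 6 8 4)|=28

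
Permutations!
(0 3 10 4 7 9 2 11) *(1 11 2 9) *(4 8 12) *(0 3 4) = [4, 11, 2, 10, 7, 5, 6, 1, 12, 9, 8, 3, 0] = (0 4 7 1 11 3 10 8 12)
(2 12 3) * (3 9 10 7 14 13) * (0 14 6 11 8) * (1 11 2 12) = (0 14 13 3 12 9 10 7 6 2 1 11 8) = [14, 11, 1, 12, 4, 5, 2, 6, 0, 10, 7, 8, 9, 3, 13]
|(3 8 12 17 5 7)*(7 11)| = 7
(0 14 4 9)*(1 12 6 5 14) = (0 1 12 6 5 14 4 9) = [1, 12, 2, 3, 9, 14, 5, 7, 8, 0, 10, 11, 6, 13, 4]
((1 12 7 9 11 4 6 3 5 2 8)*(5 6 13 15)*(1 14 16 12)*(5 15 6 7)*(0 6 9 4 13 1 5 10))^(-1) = (0 10 12 16 14 8 2 5 1 4 7 3 6)(9 13 11)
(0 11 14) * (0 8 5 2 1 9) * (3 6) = (0 11 14 8 5 2 1 9)(3 6) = [11, 9, 1, 6, 4, 2, 3, 7, 5, 0, 10, 14, 12, 13, 8]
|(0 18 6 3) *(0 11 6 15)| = 3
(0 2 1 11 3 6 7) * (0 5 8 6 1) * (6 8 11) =[2, 6, 0, 1, 4, 11, 7, 5, 8, 9, 10, 3] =(0 2)(1 6 7 5 11 3)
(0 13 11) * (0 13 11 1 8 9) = (0 11 13 1 8 9) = [11, 8, 2, 3, 4, 5, 6, 7, 9, 0, 10, 13, 12, 1]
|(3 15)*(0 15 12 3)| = 2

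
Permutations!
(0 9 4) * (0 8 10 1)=(0 9 4 8 10 1)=[9, 0, 2, 3, 8, 5, 6, 7, 10, 4, 1]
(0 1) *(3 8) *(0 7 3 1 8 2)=(0 8 1 7 3 2)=[8, 7, 0, 2, 4, 5, 6, 3, 1]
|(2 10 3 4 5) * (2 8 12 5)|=12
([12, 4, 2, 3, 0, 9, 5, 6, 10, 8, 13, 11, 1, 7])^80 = (5 10 6 8 7 9 13)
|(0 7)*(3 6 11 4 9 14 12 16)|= |(0 7)(3 6 11 4 9 14 12 16)|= 8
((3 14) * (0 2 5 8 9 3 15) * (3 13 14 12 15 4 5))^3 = ((0 2 3 12 15)(4 5 8 9 13 14))^3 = (0 12 2 15 3)(4 9)(5 13)(8 14)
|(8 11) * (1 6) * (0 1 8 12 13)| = |(0 1 6 8 11 12 13)| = 7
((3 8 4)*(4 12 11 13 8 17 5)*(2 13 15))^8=((2 13 8 12 11 15)(3 17 5 4))^8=(17)(2 8 11)(12 15 13)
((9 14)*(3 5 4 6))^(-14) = (14)(3 4)(5 6)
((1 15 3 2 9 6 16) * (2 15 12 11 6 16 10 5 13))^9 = (1 16 9 2 13 5 10 6 11 12)(3 15) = ((1 12 11 6 10 5 13 2 9 16)(3 15))^9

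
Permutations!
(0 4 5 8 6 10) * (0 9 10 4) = (4 5 8 6)(9 10) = [0, 1, 2, 3, 5, 8, 4, 7, 6, 10, 9]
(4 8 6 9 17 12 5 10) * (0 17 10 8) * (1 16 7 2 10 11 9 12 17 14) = (17)(0 14 1 16 7 2 10 4)(5 8 6 12)(9 11) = [14, 16, 10, 3, 0, 8, 12, 2, 6, 11, 4, 9, 5, 13, 1, 15, 7, 17]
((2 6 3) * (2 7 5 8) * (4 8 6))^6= (8)(3 5)(6 7)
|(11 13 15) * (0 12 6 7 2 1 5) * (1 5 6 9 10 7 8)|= |(0 12 9 10 7 2 5)(1 6 8)(11 13 15)|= 21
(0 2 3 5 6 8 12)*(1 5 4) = [2, 5, 3, 4, 1, 6, 8, 7, 12, 9, 10, 11, 0] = (0 2 3 4 1 5 6 8 12)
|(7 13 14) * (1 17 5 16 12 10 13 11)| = 10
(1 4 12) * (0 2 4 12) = (0 2 4)(1 12) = [2, 12, 4, 3, 0, 5, 6, 7, 8, 9, 10, 11, 1]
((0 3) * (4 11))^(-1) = ((0 3)(4 11))^(-1) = (0 3)(4 11)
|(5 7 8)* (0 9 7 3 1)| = |(0 9 7 8 5 3 1)| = 7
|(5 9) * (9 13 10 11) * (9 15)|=6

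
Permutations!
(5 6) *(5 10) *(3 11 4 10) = (3 11 4 10 5 6) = [0, 1, 2, 11, 10, 6, 3, 7, 8, 9, 5, 4]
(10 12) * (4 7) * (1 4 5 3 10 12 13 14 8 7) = (1 4)(3 10 13 14 8 7 5) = [0, 4, 2, 10, 1, 3, 6, 5, 7, 9, 13, 11, 12, 14, 8]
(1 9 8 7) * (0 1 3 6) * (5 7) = (0 1 9 8 5 7 3 6) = [1, 9, 2, 6, 4, 7, 0, 3, 5, 8]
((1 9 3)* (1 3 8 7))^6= ((1 9 8 7))^6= (1 8)(7 9)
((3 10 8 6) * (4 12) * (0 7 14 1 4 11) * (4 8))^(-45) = (0 11 12 4 10 3 6 8 1 14 7)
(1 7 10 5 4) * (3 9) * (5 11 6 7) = (1 5 4)(3 9)(6 7 10 11) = [0, 5, 2, 9, 1, 4, 7, 10, 8, 3, 11, 6]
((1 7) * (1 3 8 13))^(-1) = ((1 7 3 8 13))^(-1) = (1 13 8 3 7)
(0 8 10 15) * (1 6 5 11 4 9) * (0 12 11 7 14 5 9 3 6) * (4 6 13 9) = (0 8 10 15 12 11 6 4 3 13 9 1)(5 7 14) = [8, 0, 2, 13, 3, 7, 4, 14, 10, 1, 15, 6, 11, 9, 5, 12]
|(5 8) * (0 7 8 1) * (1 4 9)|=7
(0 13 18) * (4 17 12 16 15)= (0 13 18)(4 17 12 16 15)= [13, 1, 2, 3, 17, 5, 6, 7, 8, 9, 10, 11, 16, 18, 14, 4, 15, 12, 0]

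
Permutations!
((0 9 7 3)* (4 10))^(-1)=(0 3 7 9)(4 10)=((0 9 7 3)(4 10))^(-1)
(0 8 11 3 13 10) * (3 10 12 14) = (0 8 11 10)(3 13 12 14) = [8, 1, 2, 13, 4, 5, 6, 7, 11, 9, 0, 10, 14, 12, 3]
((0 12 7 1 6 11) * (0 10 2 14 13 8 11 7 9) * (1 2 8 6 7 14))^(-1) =(0 9 12)(1 2 7)(6 13 14)(8 10 11)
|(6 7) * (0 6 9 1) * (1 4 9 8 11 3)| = 14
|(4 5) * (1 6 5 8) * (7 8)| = |(1 6 5 4 7 8)| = 6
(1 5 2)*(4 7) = (1 5 2)(4 7) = [0, 5, 1, 3, 7, 2, 6, 4]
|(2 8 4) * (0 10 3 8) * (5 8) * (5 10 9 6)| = 14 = |(0 9 6 5 8 4 2)(3 10)|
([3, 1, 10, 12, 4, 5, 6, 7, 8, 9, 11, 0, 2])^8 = (0 12 10)(2 11 3)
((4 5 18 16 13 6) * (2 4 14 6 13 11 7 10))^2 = (2 5 16 7)(4 18 11 10)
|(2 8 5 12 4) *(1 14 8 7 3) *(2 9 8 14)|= |(14)(1 2 7 3)(4 9 8 5 12)|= 20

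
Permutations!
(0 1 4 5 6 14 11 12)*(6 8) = (0 1 4 5 8 6 14 11 12) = [1, 4, 2, 3, 5, 8, 14, 7, 6, 9, 10, 12, 0, 13, 11]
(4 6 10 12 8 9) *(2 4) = (2 4 6 10 12 8 9) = [0, 1, 4, 3, 6, 5, 10, 7, 9, 2, 12, 11, 8]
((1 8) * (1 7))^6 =((1 8 7))^6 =(8)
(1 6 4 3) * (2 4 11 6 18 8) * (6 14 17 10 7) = [0, 18, 4, 1, 3, 5, 11, 6, 2, 9, 7, 14, 12, 13, 17, 15, 16, 10, 8] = (1 18 8 2 4 3)(6 11 14 17 10 7)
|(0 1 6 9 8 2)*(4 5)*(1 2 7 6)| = |(0 2)(4 5)(6 9 8 7)| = 4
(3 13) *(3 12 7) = (3 13 12 7) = [0, 1, 2, 13, 4, 5, 6, 3, 8, 9, 10, 11, 7, 12]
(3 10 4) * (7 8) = (3 10 4)(7 8) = [0, 1, 2, 10, 3, 5, 6, 8, 7, 9, 4]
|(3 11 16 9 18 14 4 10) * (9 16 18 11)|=|(3 9 11 18 14 4 10)|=7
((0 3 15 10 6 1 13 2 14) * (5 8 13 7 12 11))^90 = (0 7 2 6 8 15 11)(1 13 10 5 3 12 14)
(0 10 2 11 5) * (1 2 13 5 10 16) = (0 16 1 2 11 10 13 5) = [16, 2, 11, 3, 4, 0, 6, 7, 8, 9, 13, 10, 12, 5, 14, 15, 1]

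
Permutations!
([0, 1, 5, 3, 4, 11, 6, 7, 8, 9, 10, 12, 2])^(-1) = [0, 1, 12, 3, 4, 2, 6, 7, 8, 9, 10, 5, 11]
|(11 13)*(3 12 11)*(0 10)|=4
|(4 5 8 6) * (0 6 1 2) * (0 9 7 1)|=20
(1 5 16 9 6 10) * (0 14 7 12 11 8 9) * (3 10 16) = [14, 5, 2, 10, 4, 3, 16, 12, 9, 6, 1, 8, 11, 13, 7, 15, 0] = (0 14 7 12 11 8 9 6 16)(1 5 3 10)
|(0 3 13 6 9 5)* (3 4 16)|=8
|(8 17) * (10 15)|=2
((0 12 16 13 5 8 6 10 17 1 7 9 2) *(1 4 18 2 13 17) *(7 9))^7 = (18)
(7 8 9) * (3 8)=(3 8 9 7)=[0, 1, 2, 8, 4, 5, 6, 3, 9, 7]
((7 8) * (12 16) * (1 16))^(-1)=(1 12 16)(7 8)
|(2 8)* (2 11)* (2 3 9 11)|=6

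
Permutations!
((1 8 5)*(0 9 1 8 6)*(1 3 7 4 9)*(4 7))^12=((0 1 6)(3 4 9)(5 8))^12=(9)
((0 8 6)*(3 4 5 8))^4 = (0 8 4)(3 6 5)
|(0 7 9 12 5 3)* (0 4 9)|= |(0 7)(3 4 9 12 5)|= 10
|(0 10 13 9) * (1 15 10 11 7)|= 8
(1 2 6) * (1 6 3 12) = (1 2 3 12) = [0, 2, 3, 12, 4, 5, 6, 7, 8, 9, 10, 11, 1]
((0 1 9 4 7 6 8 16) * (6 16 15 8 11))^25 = ((0 1 9 4 7 16)(6 11)(8 15))^25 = (0 1 9 4 7 16)(6 11)(8 15)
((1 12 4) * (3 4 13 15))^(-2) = ((1 12 13 15 3 4))^(-2) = (1 3 13)(4 15 12)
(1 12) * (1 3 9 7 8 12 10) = [0, 10, 2, 9, 4, 5, 6, 8, 12, 7, 1, 11, 3] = (1 10)(3 9 7 8 12)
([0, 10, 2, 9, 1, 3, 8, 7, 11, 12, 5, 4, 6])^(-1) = (1 4 11 8 6 12 9 3 5 10)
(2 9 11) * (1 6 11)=(1 6 11 2 9)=[0, 6, 9, 3, 4, 5, 11, 7, 8, 1, 10, 2]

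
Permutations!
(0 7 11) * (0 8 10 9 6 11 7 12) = [12, 1, 2, 3, 4, 5, 11, 7, 10, 6, 9, 8, 0] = (0 12)(6 11 8 10 9)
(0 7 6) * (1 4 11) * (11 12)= (0 7 6)(1 4 12 11)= [7, 4, 2, 3, 12, 5, 0, 6, 8, 9, 10, 1, 11]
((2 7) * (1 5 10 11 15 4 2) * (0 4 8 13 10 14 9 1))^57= ((0 4 2 7)(1 5 14 9)(8 13 10 11 15))^57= (0 4 2 7)(1 5 14 9)(8 10 15 13 11)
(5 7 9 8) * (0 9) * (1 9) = (0 1 9 8 5 7) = [1, 9, 2, 3, 4, 7, 6, 0, 5, 8]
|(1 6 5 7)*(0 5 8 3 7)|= 10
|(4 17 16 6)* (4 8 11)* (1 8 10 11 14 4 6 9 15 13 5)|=|(1 8 14 4 17 16 9 15 13 5)(6 10 11)|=30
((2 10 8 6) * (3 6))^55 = (10)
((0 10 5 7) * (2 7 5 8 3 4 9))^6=(0 2 4 8)(3 10 7 9)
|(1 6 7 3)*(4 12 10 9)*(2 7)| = 20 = |(1 6 2 7 3)(4 12 10 9)|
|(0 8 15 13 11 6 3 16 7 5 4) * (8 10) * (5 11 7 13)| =|(0 10 8 15 5 4)(3 16 13 7 11 6)| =6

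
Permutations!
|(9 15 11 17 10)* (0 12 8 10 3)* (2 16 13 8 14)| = |(0 12 14 2 16 13 8 10 9 15 11 17 3)| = 13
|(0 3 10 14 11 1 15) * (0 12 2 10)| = 14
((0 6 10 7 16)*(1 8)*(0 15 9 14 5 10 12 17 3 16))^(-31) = (0 16 10 17 14 6 15 7 3 5 12 9)(1 8)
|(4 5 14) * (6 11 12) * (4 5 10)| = |(4 10)(5 14)(6 11 12)| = 6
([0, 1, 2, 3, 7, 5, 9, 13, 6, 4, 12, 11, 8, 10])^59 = (4 10 6 7 12 9 13 8)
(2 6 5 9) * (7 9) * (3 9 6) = (2 3 9)(5 7 6) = [0, 1, 3, 9, 4, 7, 5, 6, 8, 2]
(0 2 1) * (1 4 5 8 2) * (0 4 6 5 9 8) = [1, 4, 6, 3, 9, 0, 5, 7, 2, 8] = (0 1 4 9 8 2 6 5)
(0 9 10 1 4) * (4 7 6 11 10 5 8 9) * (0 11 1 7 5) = (0 4 11 10 7 6 1 5 8 9) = [4, 5, 2, 3, 11, 8, 1, 6, 9, 0, 7, 10]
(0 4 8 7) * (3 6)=[4, 1, 2, 6, 8, 5, 3, 0, 7]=(0 4 8 7)(3 6)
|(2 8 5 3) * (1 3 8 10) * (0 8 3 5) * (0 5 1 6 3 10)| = 7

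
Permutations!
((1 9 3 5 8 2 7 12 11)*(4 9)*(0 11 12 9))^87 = ((12)(0 11 1 4)(2 7 9 3 5 8))^87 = (12)(0 4 1 11)(2 3)(5 7)(8 9)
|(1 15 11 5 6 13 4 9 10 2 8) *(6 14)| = 12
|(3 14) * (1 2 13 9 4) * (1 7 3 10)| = |(1 2 13 9 4 7 3 14 10)| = 9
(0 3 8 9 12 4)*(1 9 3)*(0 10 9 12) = [1, 12, 2, 8, 10, 5, 6, 7, 3, 0, 9, 11, 4] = (0 1 12 4 10 9)(3 8)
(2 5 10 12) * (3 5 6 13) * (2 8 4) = [0, 1, 6, 5, 2, 10, 13, 7, 4, 9, 12, 11, 8, 3] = (2 6 13 3 5 10 12 8 4)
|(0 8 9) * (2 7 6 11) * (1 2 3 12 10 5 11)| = 60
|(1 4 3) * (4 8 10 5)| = 6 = |(1 8 10 5 4 3)|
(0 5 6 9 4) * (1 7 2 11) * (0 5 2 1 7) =(0 2 11 7 1)(4 5 6 9) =[2, 0, 11, 3, 5, 6, 9, 1, 8, 4, 10, 7]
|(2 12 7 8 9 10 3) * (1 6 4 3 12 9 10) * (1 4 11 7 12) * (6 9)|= |(12)(1 9 4 3 2 6 11 7 8 10)|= 10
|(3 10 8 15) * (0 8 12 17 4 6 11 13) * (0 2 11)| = 9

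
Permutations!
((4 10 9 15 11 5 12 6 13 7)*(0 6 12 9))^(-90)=(5 15)(9 11)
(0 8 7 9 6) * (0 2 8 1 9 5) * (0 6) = (0 1 9)(2 8 7 5 6) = [1, 9, 8, 3, 4, 6, 2, 5, 7, 0]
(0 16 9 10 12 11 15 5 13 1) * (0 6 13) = (0 16 9 10 12 11 15 5)(1 6 13) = [16, 6, 2, 3, 4, 0, 13, 7, 8, 10, 12, 15, 11, 1, 14, 5, 9]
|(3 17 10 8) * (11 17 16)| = |(3 16 11 17 10 8)| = 6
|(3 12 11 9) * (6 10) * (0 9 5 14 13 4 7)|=10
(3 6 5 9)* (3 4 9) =(3 6 5)(4 9) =[0, 1, 2, 6, 9, 3, 5, 7, 8, 4]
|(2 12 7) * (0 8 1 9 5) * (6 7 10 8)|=|(0 6 7 2 12 10 8 1 9 5)|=10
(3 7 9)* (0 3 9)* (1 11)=(0 3 7)(1 11)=[3, 11, 2, 7, 4, 5, 6, 0, 8, 9, 10, 1]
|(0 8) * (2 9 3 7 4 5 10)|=|(0 8)(2 9 3 7 4 5 10)|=14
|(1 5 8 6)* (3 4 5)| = |(1 3 4 5 8 6)| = 6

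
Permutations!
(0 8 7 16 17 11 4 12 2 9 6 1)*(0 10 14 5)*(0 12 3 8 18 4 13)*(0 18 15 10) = [15, 0, 9, 8, 3, 12, 1, 16, 7, 6, 14, 13, 2, 18, 5, 10, 17, 11, 4] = (0 15 10 14 5 12 2 9 6 1)(3 8 7 16 17 11 13 18 4)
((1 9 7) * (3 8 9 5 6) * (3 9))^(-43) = ((1 5 6 9 7)(3 8))^(-43) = (1 6 7 5 9)(3 8)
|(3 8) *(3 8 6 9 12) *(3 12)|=3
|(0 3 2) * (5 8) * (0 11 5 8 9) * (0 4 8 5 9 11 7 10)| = 5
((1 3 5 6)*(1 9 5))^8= (5 9 6)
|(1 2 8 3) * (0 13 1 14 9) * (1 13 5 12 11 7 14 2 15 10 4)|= |(0 5 12 11 7 14 9)(1 15 10 4)(2 8 3)|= 84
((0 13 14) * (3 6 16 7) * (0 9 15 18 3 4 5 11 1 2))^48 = (0 9 3 7 11)(1 13 15 6 4)(2 14 18 16 5)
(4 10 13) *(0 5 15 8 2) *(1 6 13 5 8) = [8, 6, 0, 3, 10, 15, 13, 7, 2, 9, 5, 11, 12, 4, 14, 1] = (0 8 2)(1 6 13 4 10 5 15)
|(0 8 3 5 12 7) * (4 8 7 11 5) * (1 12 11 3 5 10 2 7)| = |(0 1 12 3 4 8 5 11 10 2 7)| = 11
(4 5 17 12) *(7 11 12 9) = (4 5 17 9 7 11 12) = [0, 1, 2, 3, 5, 17, 6, 11, 8, 7, 10, 12, 4, 13, 14, 15, 16, 9]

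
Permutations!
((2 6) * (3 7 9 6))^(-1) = (2 6 9 7 3)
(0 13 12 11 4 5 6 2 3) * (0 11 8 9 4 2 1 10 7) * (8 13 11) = (0 11 2 3 8 9 4 5 6 1 10 7)(12 13) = [11, 10, 3, 8, 5, 6, 1, 0, 9, 4, 7, 2, 13, 12]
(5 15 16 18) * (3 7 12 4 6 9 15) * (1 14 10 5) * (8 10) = (1 14 8 10 5 3 7 12 4 6 9 15 16 18) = [0, 14, 2, 7, 6, 3, 9, 12, 10, 15, 5, 11, 4, 13, 8, 16, 18, 17, 1]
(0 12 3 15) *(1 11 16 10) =(0 12 3 15)(1 11 16 10) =[12, 11, 2, 15, 4, 5, 6, 7, 8, 9, 1, 16, 3, 13, 14, 0, 10]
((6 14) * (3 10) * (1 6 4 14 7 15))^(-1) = (1 15 7 6)(3 10)(4 14)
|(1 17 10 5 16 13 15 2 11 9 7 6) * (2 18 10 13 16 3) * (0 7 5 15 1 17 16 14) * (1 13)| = 105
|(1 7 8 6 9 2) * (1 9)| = |(1 7 8 6)(2 9)| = 4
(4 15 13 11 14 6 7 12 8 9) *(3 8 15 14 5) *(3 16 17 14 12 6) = [0, 1, 2, 8, 12, 16, 7, 6, 9, 4, 10, 5, 15, 11, 3, 13, 17, 14] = (3 8 9 4 12 15 13 11 5 16 17 14)(6 7)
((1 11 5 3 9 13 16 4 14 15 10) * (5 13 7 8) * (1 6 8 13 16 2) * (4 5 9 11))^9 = ((1 4 14 15 10 6 8 9 7 13 2)(3 11 16 5))^9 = (1 13 9 6 15 4 2 7 8 10 14)(3 11 16 5)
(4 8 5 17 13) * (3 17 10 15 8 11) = (3 17 13 4 11)(5 10 15 8) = [0, 1, 2, 17, 11, 10, 6, 7, 5, 9, 15, 3, 12, 4, 14, 8, 16, 13]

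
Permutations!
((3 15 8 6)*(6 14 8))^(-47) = ((3 15 6)(8 14))^(-47) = (3 15 6)(8 14)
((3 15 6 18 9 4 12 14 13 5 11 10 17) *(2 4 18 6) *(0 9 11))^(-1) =(0 5 13 14 12 4 2 15 3 17 10 11 18 9)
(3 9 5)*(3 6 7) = (3 9 5 6 7) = [0, 1, 2, 9, 4, 6, 7, 3, 8, 5]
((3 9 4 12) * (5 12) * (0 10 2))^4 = (0 10 2)(3 12 5 4 9)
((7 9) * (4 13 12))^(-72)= (13)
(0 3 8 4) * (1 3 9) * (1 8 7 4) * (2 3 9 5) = [5, 9, 3, 7, 0, 2, 6, 4, 1, 8] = (0 5 2 3 7 4)(1 9 8)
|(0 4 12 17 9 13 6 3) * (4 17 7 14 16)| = |(0 17 9 13 6 3)(4 12 7 14 16)| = 30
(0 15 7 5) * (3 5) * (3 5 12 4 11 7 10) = [15, 1, 2, 12, 11, 0, 6, 5, 8, 9, 3, 7, 4, 13, 14, 10] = (0 15 10 3 12 4 11 7 5)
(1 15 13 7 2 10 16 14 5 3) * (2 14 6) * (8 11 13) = (1 15 8 11 13 7 14 5 3)(2 10 16 6) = [0, 15, 10, 1, 4, 3, 2, 14, 11, 9, 16, 13, 12, 7, 5, 8, 6]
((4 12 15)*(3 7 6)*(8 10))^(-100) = (3 6 7)(4 15 12)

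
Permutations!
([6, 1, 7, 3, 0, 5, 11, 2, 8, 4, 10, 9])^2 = [11, 1, 2, 3, 6, 5, 9, 7, 8, 0, 10, 4]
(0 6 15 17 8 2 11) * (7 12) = (0 6 15 17 8 2 11)(7 12) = [6, 1, 11, 3, 4, 5, 15, 12, 2, 9, 10, 0, 7, 13, 14, 17, 16, 8]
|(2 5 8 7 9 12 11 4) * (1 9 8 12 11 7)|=9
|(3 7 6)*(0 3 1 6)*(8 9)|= |(0 3 7)(1 6)(8 9)|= 6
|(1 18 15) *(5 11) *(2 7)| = 6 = |(1 18 15)(2 7)(5 11)|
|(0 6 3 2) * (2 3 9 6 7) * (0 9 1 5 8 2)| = 6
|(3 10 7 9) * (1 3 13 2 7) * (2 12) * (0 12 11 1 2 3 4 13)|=|(0 12 3 10 2 7 9)(1 4 13 11)|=28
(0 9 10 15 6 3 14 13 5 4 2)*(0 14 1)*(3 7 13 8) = (0 9 10 15 6 7 13 5 4 2 14 8 3 1) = [9, 0, 14, 1, 2, 4, 7, 13, 3, 10, 15, 11, 12, 5, 8, 6]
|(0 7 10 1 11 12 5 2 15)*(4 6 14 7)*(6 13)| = 13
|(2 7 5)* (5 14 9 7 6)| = 3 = |(2 6 5)(7 14 9)|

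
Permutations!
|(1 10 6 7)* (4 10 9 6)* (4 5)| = 12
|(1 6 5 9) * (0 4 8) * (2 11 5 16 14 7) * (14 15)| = 30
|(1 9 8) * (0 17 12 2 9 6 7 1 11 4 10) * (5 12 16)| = 33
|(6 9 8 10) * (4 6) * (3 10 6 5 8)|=|(3 10 4 5 8 6 9)|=7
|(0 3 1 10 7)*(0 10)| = 6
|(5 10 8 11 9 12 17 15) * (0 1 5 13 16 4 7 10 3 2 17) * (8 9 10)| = |(0 1 5 3 2 17 15 13 16 4 7 8 11 10 9 12)| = 16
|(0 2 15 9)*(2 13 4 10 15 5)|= |(0 13 4 10 15 9)(2 5)|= 6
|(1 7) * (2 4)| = |(1 7)(2 4)| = 2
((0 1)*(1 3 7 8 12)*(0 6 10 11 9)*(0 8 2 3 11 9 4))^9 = ((0 11 4)(1 6 10 9 8 12)(2 3 7))^9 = (1 9)(6 8)(10 12)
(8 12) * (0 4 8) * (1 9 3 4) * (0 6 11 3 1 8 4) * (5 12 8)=(0 5 12 6 11 3)(1 9)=[5, 9, 2, 0, 4, 12, 11, 7, 8, 1, 10, 3, 6]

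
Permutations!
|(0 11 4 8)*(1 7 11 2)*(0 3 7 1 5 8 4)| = 7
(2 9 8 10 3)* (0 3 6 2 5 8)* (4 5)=[3, 1, 9, 4, 5, 8, 2, 7, 10, 0, 6]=(0 3 4 5 8 10 6 2 9)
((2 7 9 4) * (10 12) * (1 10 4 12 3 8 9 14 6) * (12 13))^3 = (1 8 12 7)(2 6 3 13)(4 14 10 9)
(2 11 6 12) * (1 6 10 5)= (1 6 12 2 11 10 5)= [0, 6, 11, 3, 4, 1, 12, 7, 8, 9, 5, 10, 2]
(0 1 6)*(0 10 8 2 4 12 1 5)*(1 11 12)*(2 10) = (0 5)(1 6 2 4)(8 10)(11 12) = [5, 6, 4, 3, 1, 0, 2, 7, 10, 9, 8, 12, 11]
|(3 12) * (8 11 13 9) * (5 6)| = |(3 12)(5 6)(8 11 13 9)| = 4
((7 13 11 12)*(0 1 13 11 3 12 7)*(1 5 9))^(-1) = ((0 5 9 1 13 3 12)(7 11))^(-1) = (0 12 3 13 1 9 5)(7 11)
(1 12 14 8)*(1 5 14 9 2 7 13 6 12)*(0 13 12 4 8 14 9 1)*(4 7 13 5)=(14)(0 5 9 2 13 6 7 12 1)(4 8)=[5, 0, 13, 3, 8, 9, 7, 12, 4, 2, 10, 11, 1, 6, 14]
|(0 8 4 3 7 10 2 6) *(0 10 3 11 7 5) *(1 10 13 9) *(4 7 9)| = 40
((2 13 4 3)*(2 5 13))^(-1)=(3 4 13 5)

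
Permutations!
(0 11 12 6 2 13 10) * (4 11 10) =[10, 1, 13, 3, 11, 5, 2, 7, 8, 9, 0, 12, 6, 4] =(0 10)(2 13 4 11 12 6)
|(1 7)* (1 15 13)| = 4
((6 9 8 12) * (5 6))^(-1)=(5 12 8 9 6)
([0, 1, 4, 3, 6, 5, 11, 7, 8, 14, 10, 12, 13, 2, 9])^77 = (2 13 12 11 6 4)(9 14)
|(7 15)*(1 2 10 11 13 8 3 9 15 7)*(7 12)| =18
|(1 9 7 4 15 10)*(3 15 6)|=|(1 9 7 4 6 3 15 10)|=8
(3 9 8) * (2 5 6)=(2 5 6)(3 9 8)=[0, 1, 5, 9, 4, 6, 2, 7, 3, 8]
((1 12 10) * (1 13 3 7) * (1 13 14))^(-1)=(1 14 10 12)(3 13 7)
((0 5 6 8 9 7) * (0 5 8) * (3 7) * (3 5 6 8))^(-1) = (0 6 7 3)(5 9 8)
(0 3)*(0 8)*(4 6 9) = (0 3 8)(4 6 9) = [3, 1, 2, 8, 6, 5, 9, 7, 0, 4]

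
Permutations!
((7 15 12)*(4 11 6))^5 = (4 6 11)(7 12 15)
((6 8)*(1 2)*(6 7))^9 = ((1 2)(6 8 7))^9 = (8)(1 2)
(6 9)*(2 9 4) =(2 9 6 4) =[0, 1, 9, 3, 2, 5, 4, 7, 8, 6]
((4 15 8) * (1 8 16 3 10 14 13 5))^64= (1 16 13 4 10)(3 5 15 14 8)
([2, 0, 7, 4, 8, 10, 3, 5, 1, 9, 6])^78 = [8, 4, 1, 10, 6, 2, 5, 0, 3, 9, 7]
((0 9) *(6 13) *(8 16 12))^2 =(8 12 16)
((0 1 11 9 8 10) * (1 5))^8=((0 5 1 11 9 8 10))^8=(0 5 1 11 9 8 10)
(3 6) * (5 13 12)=[0, 1, 2, 6, 4, 13, 3, 7, 8, 9, 10, 11, 5, 12]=(3 6)(5 13 12)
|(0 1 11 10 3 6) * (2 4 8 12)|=12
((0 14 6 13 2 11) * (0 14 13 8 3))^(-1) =((0 13 2 11 14 6 8 3))^(-1) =(0 3 8 6 14 11 2 13)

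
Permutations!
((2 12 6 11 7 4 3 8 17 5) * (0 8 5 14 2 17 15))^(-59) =((0 8 15)(2 12 6 11 7 4 3 5 17 14))^(-59) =(0 8 15)(2 12 6 11 7 4 3 5 17 14)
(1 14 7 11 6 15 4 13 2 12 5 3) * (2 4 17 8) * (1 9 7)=(1 14)(2 12 5 3 9 7 11 6 15 17 8)(4 13)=[0, 14, 12, 9, 13, 3, 15, 11, 2, 7, 10, 6, 5, 4, 1, 17, 16, 8]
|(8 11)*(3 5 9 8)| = 5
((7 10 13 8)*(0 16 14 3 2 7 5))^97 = (0 13 2 16 8 7 14 5 10 3)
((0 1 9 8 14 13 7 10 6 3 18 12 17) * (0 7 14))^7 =((0 1 9 8)(3 18 12 17 7 10 6)(13 14))^7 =(18)(0 8 9 1)(13 14)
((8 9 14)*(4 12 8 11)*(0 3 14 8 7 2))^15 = (0 2 7 12 4 11 14 3)(8 9)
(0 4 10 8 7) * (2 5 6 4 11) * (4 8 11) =(0 4 10 11 2 5 6 8 7) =[4, 1, 5, 3, 10, 6, 8, 0, 7, 9, 11, 2]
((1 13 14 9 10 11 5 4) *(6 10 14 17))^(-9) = (1 4 5 11 10 6 17 13)(9 14)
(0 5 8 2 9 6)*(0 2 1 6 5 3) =[3, 6, 9, 0, 4, 8, 2, 7, 1, 5] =(0 3)(1 6 2 9 5 8)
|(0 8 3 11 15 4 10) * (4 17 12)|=9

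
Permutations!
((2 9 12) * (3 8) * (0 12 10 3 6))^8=((0 12 2 9 10 3 8 6))^8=(12)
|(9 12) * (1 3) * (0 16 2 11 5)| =10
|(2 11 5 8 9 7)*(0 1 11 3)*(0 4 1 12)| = |(0 12)(1 11 5 8 9 7 2 3 4)| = 18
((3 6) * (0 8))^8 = (8)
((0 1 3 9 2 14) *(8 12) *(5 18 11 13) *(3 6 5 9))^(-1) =((0 1 6 5 18 11 13 9 2 14)(8 12))^(-1) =(0 14 2 9 13 11 18 5 6 1)(8 12)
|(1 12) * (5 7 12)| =4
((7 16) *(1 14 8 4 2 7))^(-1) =(1 16 7 2 4 8 14)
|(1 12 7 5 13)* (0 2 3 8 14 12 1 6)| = |(0 2 3 8 14 12 7 5 13 6)| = 10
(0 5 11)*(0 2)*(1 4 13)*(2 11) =(0 5 2)(1 4 13) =[5, 4, 0, 3, 13, 2, 6, 7, 8, 9, 10, 11, 12, 1]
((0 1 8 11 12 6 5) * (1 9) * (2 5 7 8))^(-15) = ((0 9 1 2 5)(6 7 8 11 12))^(-15) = (12)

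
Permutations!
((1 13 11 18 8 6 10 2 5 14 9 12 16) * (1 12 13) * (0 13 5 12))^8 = ((0 13 11 18 8 6 10 2 12 16)(5 14 9))^8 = (0 12 10 8 11)(2 6 18 13 16)(5 9 14)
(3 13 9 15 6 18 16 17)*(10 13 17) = (3 17)(6 18 16 10 13 9 15) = [0, 1, 2, 17, 4, 5, 18, 7, 8, 15, 13, 11, 12, 9, 14, 6, 10, 3, 16]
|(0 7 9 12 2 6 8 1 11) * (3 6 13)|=|(0 7 9 12 2 13 3 6 8 1 11)|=11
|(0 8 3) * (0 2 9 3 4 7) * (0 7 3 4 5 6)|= 4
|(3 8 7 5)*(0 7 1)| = 6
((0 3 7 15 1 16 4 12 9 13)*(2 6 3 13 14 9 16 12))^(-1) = (0 13)(1 15 7 3 6 2 4 16 12)(9 14)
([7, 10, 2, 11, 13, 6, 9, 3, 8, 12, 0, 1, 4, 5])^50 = (0 3 1)(4 5 9)(6 12 13)(7 11 10)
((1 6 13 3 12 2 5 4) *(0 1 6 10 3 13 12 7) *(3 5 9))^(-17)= ((13)(0 1 10 5 4 6 12 2 9 3 7))^(-17)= (13)(0 6 7 4 3 5 9 10 2 1 12)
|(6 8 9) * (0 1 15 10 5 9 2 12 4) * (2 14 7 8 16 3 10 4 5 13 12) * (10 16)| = |(0 1 15 4)(3 16)(5 9 6 10 13 12)(7 8 14)| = 12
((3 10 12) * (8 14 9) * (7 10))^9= ((3 7 10 12)(8 14 9))^9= (14)(3 7 10 12)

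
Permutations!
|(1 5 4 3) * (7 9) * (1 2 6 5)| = |(2 6 5 4 3)(7 9)| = 10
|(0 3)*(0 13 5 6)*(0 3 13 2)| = 6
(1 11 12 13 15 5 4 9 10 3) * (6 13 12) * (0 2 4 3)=(0 2 4 9 10)(1 11 6 13 15 5 3)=[2, 11, 4, 1, 9, 3, 13, 7, 8, 10, 0, 6, 12, 15, 14, 5]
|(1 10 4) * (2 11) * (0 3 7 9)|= |(0 3 7 9)(1 10 4)(2 11)|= 12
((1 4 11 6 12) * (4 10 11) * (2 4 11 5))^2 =(1 5 4 6)(2 11 12 10)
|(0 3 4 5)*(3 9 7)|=|(0 9 7 3 4 5)|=6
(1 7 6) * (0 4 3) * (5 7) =(0 4 3)(1 5 7 6) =[4, 5, 2, 0, 3, 7, 1, 6]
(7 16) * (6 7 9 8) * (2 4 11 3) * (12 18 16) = (2 4 11 3)(6 7 12 18 16 9 8) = [0, 1, 4, 2, 11, 5, 7, 12, 6, 8, 10, 3, 18, 13, 14, 15, 9, 17, 16]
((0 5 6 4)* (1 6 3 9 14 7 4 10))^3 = ((0 5 3 9 14 7 4)(1 6 10))^3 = (0 9 4 3 7 5 14)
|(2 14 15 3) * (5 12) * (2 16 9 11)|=|(2 14 15 3 16 9 11)(5 12)|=14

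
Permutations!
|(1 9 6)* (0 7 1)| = |(0 7 1 9 6)| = 5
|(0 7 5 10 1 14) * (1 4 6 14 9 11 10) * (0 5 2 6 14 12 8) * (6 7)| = |(0 6 12 8)(1 9 11 10 4 14 5)(2 7)| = 28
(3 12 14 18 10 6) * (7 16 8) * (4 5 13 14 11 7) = (3 12 11 7 16 8 4 5 13 14 18 10 6) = [0, 1, 2, 12, 5, 13, 3, 16, 4, 9, 6, 7, 11, 14, 18, 15, 8, 17, 10]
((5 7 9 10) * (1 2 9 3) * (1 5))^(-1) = ((1 2 9 10)(3 5 7))^(-1) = (1 10 9 2)(3 7 5)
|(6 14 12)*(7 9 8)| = |(6 14 12)(7 9 8)| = 3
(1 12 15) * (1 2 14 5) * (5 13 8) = (1 12 15 2 14 13 8 5) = [0, 12, 14, 3, 4, 1, 6, 7, 5, 9, 10, 11, 15, 8, 13, 2]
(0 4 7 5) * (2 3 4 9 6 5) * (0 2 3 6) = [9, 1, 6, 4, 7, 2, 5, 3, 8, 0] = (0 9)(2 6 5)(3 4 7)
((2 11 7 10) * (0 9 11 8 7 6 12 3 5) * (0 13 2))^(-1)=(0 10 7 8 2 13 5 3 12 6 11 9)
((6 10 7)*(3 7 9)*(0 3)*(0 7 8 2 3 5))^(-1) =(0 5)(2 8 3)(6 7 9 10) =((0 5)(2 3 8)(6 10 9 7))^(-1)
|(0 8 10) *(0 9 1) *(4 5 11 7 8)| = |(0 4 5 11 7 8 10 9 1)| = 9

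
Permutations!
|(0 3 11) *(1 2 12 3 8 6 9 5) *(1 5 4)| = 10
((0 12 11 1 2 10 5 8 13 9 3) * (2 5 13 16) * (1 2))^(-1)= (0 3 9 13 10 2 11 12)(1 16 8 5)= ((0 12 11 2 10 13 9 3)(1 5 8 16))^(-1)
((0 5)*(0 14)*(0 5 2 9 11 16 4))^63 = ((0 2 9 11 16 4)(5 14))^63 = (0 11)(2 16)(4 9)(5 14)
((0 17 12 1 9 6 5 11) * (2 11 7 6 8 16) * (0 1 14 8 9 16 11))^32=((0 17 12 14 8 11 1 16 2)(5 7 6))^32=(0 11 17 1 12 16 14 2 8)(5 6 7)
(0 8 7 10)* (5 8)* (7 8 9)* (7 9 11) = (0 5 11 7 10) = [5, 1, 2, 3, 4, 11, 6, 10, 8, 9, 0, 7]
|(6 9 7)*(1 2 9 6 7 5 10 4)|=6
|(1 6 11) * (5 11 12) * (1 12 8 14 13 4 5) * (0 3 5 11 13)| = |(0 3 5 13 4 11 12 1 6 8 14)| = 11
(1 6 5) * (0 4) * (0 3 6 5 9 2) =(0 4 3 6 9 2)(1 5) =[4, 5, 0, 6, 3, 1, 9, 7, 8, 2]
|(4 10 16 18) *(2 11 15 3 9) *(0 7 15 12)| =8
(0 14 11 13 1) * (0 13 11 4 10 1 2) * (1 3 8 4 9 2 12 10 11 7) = (0 14 9 2)(1 13 12 10 3 8 4 11 7) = [14, 13, 0, 8, 11, 5, 6, 1, 4, 2, 3, 7, 10, 12, 9]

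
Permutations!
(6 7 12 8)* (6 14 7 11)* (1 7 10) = [0, 7, 2, 3, 4, 5, 11, 12, 14, 9, 1, 6, 8, 13, 10] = (1 7 12 8 14 10)(6 11)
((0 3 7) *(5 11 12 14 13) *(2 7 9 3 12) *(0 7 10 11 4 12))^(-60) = ((2 10 11)(3 9)(4 12 14 13 5))^(-60) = (14)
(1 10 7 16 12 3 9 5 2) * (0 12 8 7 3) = [12, 10, 1, 9, 4, 2, 6, 16, 7, 5, 3, 11, 0, 13, 14, 15, 8] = (0 12)(1 10 3 9 5 2)(7 16 8)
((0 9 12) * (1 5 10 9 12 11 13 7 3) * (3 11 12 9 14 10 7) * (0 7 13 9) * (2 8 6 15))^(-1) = (1 3 13 5)(2 15 6 8)(7 12 9 11)(10 14)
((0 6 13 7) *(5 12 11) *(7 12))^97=((0 6 13 12 11 5 7))^97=(0 7 5 11 12 13 6)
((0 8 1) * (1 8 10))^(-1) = (0 1 10)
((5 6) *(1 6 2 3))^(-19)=(1 6 5 2 3)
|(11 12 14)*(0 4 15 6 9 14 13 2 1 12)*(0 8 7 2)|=|(0 4 15 6 9 14 11 8 7 2 1 12 13)|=13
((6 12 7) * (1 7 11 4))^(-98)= ((1 7 6 12 11 4))^(-98)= (1 11 6)(4 12 7)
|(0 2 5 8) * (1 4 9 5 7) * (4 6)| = |(0 2 7 1 6 4 9 5 8)| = 9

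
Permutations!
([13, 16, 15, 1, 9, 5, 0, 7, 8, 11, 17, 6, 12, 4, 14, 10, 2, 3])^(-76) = (0 4 11)(1 16 2 15 10 17 3)(6 13 9)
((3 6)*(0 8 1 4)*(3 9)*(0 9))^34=((0 8 1 4 9 3 6))^34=(0 6 3 9 4 1 8)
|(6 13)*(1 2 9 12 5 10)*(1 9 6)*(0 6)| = 20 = |(0 6 13 1 2)(5 10 9 12)|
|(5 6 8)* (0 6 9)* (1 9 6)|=|(0 1 9)(5 6 8)|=3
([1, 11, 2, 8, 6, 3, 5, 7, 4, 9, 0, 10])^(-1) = [10, 0, 2, 5, 8, 6, 4, 7, 3, 9, 11, 1]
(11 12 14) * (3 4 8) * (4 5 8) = [0, 1, 2, 5, 4, 8, 6, 7, 3, 9, 10, 12, 14, 13, 11] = (3 5 8)(11 12 14)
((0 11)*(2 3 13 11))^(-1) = (0 11 13 3 2)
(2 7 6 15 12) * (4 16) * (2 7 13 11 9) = (2 13 11 9)(4 16)(6 15 12 7) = [0, 1, 13, 3, 16, 5, 15, 6, 8, 2, 10, 9, 7, 11, 14, 12, 4]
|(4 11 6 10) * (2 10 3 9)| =7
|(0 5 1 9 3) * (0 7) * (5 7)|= |(0 7)(1 9 3 5)|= 4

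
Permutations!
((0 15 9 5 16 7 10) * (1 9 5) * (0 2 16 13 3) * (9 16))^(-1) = (0 3 13 5 15)(1 9 2 10 7 16)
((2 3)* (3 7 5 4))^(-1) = ((2 7 5 4 3))^(-1) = (2 3 4 5 7)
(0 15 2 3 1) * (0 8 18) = (0 15 2 3 1 8 18) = [15, 8, 3, 1, 4, 5, 6, 7, 18, 9, 10, 11, 12, 13, 14, 2, 16, 17, 0]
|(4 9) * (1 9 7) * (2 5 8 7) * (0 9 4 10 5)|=|(0 9 10 5 8 7 1 4 2)|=9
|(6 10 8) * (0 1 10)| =|(0 1 10 8 6)| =5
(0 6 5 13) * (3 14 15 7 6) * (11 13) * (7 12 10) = (0 3 14 15 12 10 7 6 5 11 13) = [3, 1, 2, 14, 4, 11, 5, 6, 8, 9, 7, 13, 10, 0, 15, 12]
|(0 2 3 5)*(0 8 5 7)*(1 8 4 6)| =20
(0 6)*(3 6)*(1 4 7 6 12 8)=(0 3 12 8 1 4 7 6)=[3, 4, 2, 12, 7, 5, 0, 6, 1, 9, 10, 11, 8]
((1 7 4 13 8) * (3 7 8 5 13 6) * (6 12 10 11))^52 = ((1 8)(3 7 4 12 10 11 6)(5 13))^52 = (13)(3 12 6 4 11 7 10)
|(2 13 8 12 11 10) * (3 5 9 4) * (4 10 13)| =|(2 4 3 5 9 10)(8 12 11 13)| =12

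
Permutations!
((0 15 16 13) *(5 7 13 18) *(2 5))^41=((0 15 16 18 2 5 7 13))^41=(0 15 16 18 2 5 7 13)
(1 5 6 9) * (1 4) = (1 5 6 9 4) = [0, 5, 2, 3, 1, 6, 9, 7, 8, 4]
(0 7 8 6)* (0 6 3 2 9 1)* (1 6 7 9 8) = (0 9 6 7 1)(2 8 3) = [9, 0, 8, 2, 4, 5, 7, 1, 3, 6]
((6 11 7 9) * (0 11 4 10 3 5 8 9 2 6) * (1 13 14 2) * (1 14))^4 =(0 2 3)(4 8 7)(5 11 6)(9 14 10) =((0 11 7 14 2 6 4 10 3 5 8 9)(1 13))^4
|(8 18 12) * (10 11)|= 6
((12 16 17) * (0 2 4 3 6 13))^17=(0 13 6 3 4 2)(12 17 16)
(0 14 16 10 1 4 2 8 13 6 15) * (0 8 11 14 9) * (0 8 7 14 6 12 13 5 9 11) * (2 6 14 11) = (0 2)(1 4 6 15 7 11 14 16 10)(5 9 8)(12 13) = [2, 4, 0, 3, 6, 9, 15, 11, 5, 8, 1, 14, 13, 12, 16, 7, 10]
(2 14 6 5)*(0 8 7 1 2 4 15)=[8, 2, 14, 3, 15, 4, 5, 1, 7, 9, 10, 11, 12, 13, 6, 0]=(0 8 7 1 2 14 6 5 4 15)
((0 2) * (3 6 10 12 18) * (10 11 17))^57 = (0 2)(3 6 11 17 10 12 18)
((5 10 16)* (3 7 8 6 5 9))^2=(3 8 5 16)(6 10 9 7)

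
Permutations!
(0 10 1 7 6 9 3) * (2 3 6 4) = [10, 7, 3, 0, 2, 5, 9, 4, 8, 6, 1] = (0 10 1 7 4 2 3)(6 9)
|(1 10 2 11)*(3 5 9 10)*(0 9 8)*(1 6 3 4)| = |(0 9 10 2 11 6 3 5 8)(1 4)| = 18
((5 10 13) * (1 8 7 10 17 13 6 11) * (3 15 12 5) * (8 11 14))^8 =((1 11)(3 15 12 5 17 13)(6 14 8 7 10))^8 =(3 12 17)(5 13 15)(6 7 14 10 8)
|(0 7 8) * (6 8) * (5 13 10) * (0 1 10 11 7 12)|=8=|(0 12)(1 10 5 13 11 7 6 8)|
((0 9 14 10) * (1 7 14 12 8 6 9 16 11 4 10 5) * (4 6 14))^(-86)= ((0 16 11 6 9 12 8 14 5 1 7 4 10))^(-86)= (0 12 7 11 14 10 9 1 16 8 4 6 5)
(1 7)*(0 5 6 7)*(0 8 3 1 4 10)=(0 5 6 7 4 10)(1 8 3)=[5, 8, 2, 1, 10, 6, 7, 4, 3, 9, 0]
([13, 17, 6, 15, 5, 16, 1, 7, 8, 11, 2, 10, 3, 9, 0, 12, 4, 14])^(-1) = [14, 6, 10, 12, 16, 4, 2, 7, 8, 13, 11, 9, 15, 0, 17, 3, 5, 1]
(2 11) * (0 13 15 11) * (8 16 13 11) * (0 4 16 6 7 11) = [0, 1, 4, 3, 16, 5, 7, 11, 6, 9, 10, 2, 12, 15, 14, 8, 13] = (2 4 16 13 15 8 6 7 11)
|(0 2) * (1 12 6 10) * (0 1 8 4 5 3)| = |(0 2 1 12 6 10 8 4 5 3)| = 10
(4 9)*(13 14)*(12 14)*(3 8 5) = (3 8 5)(4 9)(12 14 13) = [0, 1, 2, 8, 9, 3, 6, 7, 5, 4, 10, 11, 14, 12, 13]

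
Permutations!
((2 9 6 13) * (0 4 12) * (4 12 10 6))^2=(2 4 6)(9 10 13)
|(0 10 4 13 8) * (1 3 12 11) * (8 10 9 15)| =|(0 9 15 8)(1 3 12 11)(4 13 10)| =12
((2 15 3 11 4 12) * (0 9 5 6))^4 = ((0 9 5 6)(2 15 3 11 4 12))^4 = (2 4 3)(11 15 12)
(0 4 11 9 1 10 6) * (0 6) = [4, 10, 2, 3, 11, 5, 6, 7, 8, 1, 0, 9] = (0 4 11 9 1 10)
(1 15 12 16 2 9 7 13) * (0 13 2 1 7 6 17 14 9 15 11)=(0 13 7 2 15 12 16 1 11)(6 17 14 9)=[13, 11, 15, 3, 4, 5, 17, 2, 8, 6, 10, 0, 16, 7, 9, 12, 1, 14]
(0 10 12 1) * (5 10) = (0 5 10 12 1) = [5, 0, 2, 3, 4, 10, 6, 7, 8, 9, 12, 11, 1]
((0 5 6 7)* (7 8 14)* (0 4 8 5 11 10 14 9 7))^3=((0 11 10 14)(4 8 9 7)(5 6))^3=(0 14 10 11)(4 7 9 8)(5 6)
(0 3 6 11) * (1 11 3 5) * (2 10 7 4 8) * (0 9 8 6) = (0 5 1 11 9 8 2 10 7 4 6 3) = [5, 11, 10, 0, 6, 1, 3, 4, 2, 8, 7, 9]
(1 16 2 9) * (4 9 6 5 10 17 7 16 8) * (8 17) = (1 17 7 16 2 6 5 10 8 4 9) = [0, 17, 6, 3, 9, 10, 5, 16, 4, 1, 8, 11, 12, 13, 14, 15, 2, 7]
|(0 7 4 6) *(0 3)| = |(0 7 4 6 3)| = 5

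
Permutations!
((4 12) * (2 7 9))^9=((2 7 9)(4 12))^9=(4 12)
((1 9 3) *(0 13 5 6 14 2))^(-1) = ((0 13 5 6 14 2)(1 9 3))^(-1) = (0 2 14 6 5 13)(1 3 9)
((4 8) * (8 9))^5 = (4 8 9)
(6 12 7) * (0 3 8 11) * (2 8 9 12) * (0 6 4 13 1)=(0 3 9 12 7 4 13 1)(2 8 11 6)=[3, 0, 8, 9, 13, 5, 2, 4, 11, 12, 10, 6, 7, 1]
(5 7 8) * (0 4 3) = (0 4 3)(5 7 8) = [4, 1, 2, 0, 3, 7, 6, 8, 5]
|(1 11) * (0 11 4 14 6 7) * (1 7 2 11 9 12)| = 10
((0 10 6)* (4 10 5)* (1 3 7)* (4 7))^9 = (0 5 7 1 3 4 10 6)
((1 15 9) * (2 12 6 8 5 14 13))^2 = (1 9 15)(2 6 5 13 12 8 14)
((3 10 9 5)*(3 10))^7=(5 10 9)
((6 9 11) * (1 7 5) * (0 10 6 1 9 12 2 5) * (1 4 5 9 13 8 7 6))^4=((0 10 1 6 12 2 9 11 4 5 13 8 7))^4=(0 12 4 7 6 11 8 1 9 13 10 2 5)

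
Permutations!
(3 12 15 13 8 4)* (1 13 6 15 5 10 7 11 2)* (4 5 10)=[0, 13, 1, 12, 3, 4, 15, 11, 5, 9, 7, 2, 10, 8, 14, 6]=(1 13 8 5 4 3 12 10 7 11 2)(6 15)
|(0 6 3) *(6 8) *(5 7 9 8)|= 7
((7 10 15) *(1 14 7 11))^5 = ((1 14 7 10 15 11))^5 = (1 11 15 10 7 14)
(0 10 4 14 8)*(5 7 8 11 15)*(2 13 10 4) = (0 4 14 11 15 5 7 8)(2 13 10) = [4, 1, 13, 3, 14, 7, 6, 8, 0, 9, 2, 15, 12, 10, 11, 5]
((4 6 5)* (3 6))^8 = (6)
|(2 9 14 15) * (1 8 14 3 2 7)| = |(1 8 14 15 7)(2 9 3)| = 15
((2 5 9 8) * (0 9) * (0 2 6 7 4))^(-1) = (0 4 7 6 8 9)(2 5)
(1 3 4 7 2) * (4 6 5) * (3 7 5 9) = [0, 7, 1, 6, 5, 4, 9, 2, 8, 3] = (1 7 2)(3 6 9)(4 5)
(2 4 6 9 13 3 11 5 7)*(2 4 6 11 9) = (2 6)(3 9 13)(4 11 5 7) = [0, 1, 6, 9, 11, 7, 2, 4, 8, 13, 10, 5, 12, 3]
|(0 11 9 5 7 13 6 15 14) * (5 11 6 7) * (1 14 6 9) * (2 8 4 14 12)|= 18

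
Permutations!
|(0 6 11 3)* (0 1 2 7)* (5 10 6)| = 9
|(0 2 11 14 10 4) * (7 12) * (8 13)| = |(0 2 11 14 10 4)(7 12)(8 13)| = 6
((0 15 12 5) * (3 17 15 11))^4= (0 15 11 12 3 5 17)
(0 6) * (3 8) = (0 6)(3 8) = [6, 1, 2, 8, 4, 5, 0, 7, 3]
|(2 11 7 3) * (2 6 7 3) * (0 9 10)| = |(0 9 10)(2 11 3 6 7)| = 15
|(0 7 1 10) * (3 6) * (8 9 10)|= |(0 7 1 8 9 10)(3 6)|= 6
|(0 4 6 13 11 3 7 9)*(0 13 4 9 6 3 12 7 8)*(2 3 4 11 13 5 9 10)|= 20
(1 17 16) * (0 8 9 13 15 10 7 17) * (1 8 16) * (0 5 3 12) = (0 16 8 9 13 15 10 7 17 1 5 3 12) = [16, 5, 2, 12, 4, 3, 6, 17, 9, 13, 7, 11, 0, 15, 14, 10, 8, 1]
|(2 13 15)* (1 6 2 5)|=|(1 6 2 13 15 5)|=6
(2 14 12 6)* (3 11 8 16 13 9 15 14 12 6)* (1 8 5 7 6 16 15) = (1 8 15 14 16 13 9)(2 12 3 11 5 7 6) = [0, 8, 12, 11, 4, 7, 2, 6, 15, 1, 10, 5, 3, 9, 16, 14, 13]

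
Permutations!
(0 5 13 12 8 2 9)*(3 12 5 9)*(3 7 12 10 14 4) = [9, 1, 7, 10, 3, 13, 6, 12, 2, 0, 14, 11, 8, 5, 4] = (0 9)(2 7 12 8)(3 10 14 4)(5 13)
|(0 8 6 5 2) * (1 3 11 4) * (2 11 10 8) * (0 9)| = 24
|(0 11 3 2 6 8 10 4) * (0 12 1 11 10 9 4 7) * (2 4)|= 60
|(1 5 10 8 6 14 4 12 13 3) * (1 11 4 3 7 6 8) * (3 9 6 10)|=|(1 5 3 11 4 12 13 7 10)(6 14 9)|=9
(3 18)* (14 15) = (3 18)(14 15) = [0, 1, 2, 18, 4, 5, 6, 7, 8, 9, 10, 11, 12, 13, 15, 14, 16, 17, 3]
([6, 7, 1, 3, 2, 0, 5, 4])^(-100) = (7)(0 5 6)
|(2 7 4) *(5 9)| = 6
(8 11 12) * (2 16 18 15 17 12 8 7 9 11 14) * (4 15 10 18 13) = [0, 1, 16, 3, 15, 5, 6, 9, 14, 11, 18, 8, 7, 4, 2, 17, 13, 12, 10] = (2 16 13 4 15 17 12 7 9 11 8 14)(10 18)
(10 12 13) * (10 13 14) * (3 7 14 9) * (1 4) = (1 4)(3 7 14 10 12 9) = [0, 4, 2, 7, 1, 5, 6, 14, 8, 3, 12, 11, 9, 13, 10]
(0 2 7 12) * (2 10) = (0 10 2 7 12) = [10, 1, 7, 3, 4, 5, 6, 12, 8, 9, 2, 11, 0]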